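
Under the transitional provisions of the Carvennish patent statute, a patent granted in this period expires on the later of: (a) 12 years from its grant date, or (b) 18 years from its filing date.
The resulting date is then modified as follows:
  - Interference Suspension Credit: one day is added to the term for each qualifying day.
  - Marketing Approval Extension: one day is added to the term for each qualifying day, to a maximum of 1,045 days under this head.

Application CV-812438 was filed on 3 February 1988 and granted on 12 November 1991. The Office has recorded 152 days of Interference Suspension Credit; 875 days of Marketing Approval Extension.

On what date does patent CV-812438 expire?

2008-11-26

(a) grant + 12 years → 12 November 2003.
(b) filing + 18 years → 3 February 2006.
Later of the two: 3 February 2006.
Interference Suspension Credit: +152 days → 5 July 2006.
Marketing Approval Extension: 875 days (within the 1045-day cap) → +875 days → 26 November 2008.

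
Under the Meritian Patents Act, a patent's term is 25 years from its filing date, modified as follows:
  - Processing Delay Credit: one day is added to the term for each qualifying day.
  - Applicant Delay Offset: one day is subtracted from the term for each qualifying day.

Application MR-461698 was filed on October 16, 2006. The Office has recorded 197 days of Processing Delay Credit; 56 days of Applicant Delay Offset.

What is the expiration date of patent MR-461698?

2032-03-05

Base term: filing date + 25 years → 16 October 2031.
Processing Delay Credit: +197 days → 30 April 2032.
Applicant Delay Offset: −56 days → 5 March 2032.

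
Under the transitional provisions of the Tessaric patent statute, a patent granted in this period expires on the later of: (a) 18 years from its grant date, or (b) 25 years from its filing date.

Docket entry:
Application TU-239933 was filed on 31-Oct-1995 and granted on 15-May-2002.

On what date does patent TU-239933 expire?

(a) grant + 18 years → 15 May 2020.
(b) filing + 25 years → 31 October 2020.
Later of the two: 31 October 2020.

2020-10-31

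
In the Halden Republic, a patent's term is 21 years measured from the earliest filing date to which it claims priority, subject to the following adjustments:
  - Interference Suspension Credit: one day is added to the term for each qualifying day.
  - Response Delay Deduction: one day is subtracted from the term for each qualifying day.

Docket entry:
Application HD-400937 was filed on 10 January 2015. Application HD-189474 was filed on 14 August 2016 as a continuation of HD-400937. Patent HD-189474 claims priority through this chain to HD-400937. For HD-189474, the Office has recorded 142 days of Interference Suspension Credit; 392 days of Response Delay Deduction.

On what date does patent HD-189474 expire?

May 5, 2035

Earliest priority filing: 10 January 2015.
Base term: 10 January 2015 + 21 years → 10 January 2036.
Interference Suspension Credit: +142 days → 31 May 2036.
Response Delay Deduction: −392 days → 5 May 2035.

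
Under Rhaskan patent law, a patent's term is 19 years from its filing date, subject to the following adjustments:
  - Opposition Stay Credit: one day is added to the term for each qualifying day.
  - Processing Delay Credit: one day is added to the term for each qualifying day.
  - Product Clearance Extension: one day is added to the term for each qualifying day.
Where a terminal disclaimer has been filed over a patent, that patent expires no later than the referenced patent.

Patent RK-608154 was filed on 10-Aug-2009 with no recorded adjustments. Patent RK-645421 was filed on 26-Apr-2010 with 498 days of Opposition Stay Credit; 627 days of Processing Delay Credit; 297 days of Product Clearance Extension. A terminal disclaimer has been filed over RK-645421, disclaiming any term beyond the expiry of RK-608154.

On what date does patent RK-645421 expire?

2028-08-10

Natural term of RK-645421:
  Base: filing + 19 years → 26 April 2029.
  Opposition Stay Credit: +498 days → 6 September 2030.
  Processing Delay Credit: +627 days → 25 May 2032.
  Product Clearance Extension: +297 days → 18 March 2033.
Expiry of referenced patent RK-608154:
  Base: filing + 19 years → 10 August 2028.
Terminal disclaimer: RK-645421 expires on the earlier of 18 March 2033 and 10 August 2028.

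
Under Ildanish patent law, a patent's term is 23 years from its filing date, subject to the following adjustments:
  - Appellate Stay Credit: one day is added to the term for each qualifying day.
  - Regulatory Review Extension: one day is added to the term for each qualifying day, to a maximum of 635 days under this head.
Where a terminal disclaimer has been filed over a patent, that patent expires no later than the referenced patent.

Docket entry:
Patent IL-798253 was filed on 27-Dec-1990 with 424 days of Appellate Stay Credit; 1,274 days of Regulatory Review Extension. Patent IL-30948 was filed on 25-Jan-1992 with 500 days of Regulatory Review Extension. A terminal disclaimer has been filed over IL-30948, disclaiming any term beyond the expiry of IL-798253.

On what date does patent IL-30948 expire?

2016-06-08

Natural term of IL-30948:
  Base: filing + 23 years → 25 January 2015.
  Regulatory Review Extension: 500 days (within the 635-day cap) → +500 days → 8 June 2016.
Expiry of referenced patent IL-798253:
  Base: filing + 23 years → 27 December 2013.
  Appellate Stay Credit: +424 days → 24 February 2015.
  Regulatory Review Extension: 1274 days claimed exceeds the 635-day cap, so +635 days → 20 November 2016.
Terminal disclaimer: IL-30948 expires on the earlier of 8 June 2016 and 20 November 2016.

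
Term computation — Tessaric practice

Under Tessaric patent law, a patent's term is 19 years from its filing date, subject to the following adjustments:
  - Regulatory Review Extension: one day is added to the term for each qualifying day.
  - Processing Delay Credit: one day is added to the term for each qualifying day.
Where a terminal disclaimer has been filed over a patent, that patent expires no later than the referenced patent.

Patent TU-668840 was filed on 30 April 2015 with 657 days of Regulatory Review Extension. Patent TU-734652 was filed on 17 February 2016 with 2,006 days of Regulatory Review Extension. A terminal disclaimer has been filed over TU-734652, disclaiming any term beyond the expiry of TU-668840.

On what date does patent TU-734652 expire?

Natural term of TU-734652:
  Base: filing + 19 years → 17 February 2035.
  Regulatory Review Extension: +2006 days → 15 August 2040.
Expiry of referenced patent TU-668840:
  Base: filing + 19 years → 30 April 2034.
  Regulatory Review Extension: +657 days → 16 February 2036.
Terminal disclaimer: TU-734652 expires on the earlier of 15 August 2040 and 16 February 2036.

February 16, 2036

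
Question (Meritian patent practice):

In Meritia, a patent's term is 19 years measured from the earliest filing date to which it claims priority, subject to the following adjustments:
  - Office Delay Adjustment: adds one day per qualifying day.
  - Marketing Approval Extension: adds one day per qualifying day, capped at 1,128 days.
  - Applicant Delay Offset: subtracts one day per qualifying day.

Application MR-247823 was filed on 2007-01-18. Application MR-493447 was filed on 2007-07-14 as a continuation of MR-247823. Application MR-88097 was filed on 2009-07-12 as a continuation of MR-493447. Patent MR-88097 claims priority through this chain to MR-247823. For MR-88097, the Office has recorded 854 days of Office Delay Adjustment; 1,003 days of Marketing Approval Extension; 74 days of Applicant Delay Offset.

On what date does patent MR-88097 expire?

Earliest priority filing: 18 January 2007.
Base term: 18 January 2007 + 19 years → 18 January 2026.
Office Delay Adjustment: +854 days → 21 May 2028.
Marketing Approval Extension: 1003 days (within the 1128-day cap) → +1003 days → 18 February 2031.
Applicant Delay Offset: −74 days → 6 December 2030.

2030-12-06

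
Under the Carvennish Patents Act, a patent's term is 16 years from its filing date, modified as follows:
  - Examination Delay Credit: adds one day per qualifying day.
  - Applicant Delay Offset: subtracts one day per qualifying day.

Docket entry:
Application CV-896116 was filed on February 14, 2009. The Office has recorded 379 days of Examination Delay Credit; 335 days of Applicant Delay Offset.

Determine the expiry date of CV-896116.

Base term: filing date + 16 years → 14 February 2025.
Examination Delay Credit: +379 days → 28 February 2026.
Applicant Delay Offset: −335 days → 30 March 2025.

2025-03-30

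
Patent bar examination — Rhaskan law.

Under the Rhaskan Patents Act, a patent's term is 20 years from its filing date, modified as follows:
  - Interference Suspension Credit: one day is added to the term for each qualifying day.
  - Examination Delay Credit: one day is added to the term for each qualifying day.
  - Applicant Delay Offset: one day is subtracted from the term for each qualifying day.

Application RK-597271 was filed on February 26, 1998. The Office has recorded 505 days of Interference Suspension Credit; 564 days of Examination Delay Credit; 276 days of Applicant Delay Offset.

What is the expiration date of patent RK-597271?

April 29, 2020

Base term: filing date + 20 years → 26 February 2018.
Interference Suspension Credit: +505 days → 16 July 2019.
Examination Delay Credit: +564 days → 30 January 2021.
Applicant Delay Offset: −276 days → 29 April 2020.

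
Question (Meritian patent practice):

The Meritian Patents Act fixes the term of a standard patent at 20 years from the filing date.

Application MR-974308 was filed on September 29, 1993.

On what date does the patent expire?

Filing date + 20 years → 29 September 2013.

2013-09-29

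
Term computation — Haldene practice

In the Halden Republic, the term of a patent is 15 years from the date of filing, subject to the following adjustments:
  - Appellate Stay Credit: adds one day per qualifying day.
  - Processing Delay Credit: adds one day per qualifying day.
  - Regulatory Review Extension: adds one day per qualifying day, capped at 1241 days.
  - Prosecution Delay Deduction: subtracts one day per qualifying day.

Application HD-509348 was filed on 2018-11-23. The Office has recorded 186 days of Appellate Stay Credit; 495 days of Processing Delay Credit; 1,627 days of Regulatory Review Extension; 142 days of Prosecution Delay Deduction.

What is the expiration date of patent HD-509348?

2038-10-08

Base term: filing date + 15 years → 23 November 2033.
Appellate Stay Credit: +186 days → 28 May 2034.
Processing Delay Credit: +495 days → 5 October 2035.
Regulatory Review Extension: 1627 days claimed exceeds the 1241-day cap, so +1241 days → 27 February 2039.
Prosecution Delay Deduction: −142 days → 8 October 2038.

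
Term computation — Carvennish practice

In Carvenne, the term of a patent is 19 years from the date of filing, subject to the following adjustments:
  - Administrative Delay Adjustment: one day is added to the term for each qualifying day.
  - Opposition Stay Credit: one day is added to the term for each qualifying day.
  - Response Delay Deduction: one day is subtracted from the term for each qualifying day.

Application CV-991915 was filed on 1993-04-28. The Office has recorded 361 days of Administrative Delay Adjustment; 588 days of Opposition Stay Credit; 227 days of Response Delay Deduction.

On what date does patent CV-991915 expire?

April 20, 2014

Base term: filing date + 19 years → 28 April 2012.
Administrative Delay Adjustment: +361 days → 24 April 2013.
Opposition Stay Credit: +588 days → 3 December 2014.
Response Delay Deduction: −227 days → 20 April 2014.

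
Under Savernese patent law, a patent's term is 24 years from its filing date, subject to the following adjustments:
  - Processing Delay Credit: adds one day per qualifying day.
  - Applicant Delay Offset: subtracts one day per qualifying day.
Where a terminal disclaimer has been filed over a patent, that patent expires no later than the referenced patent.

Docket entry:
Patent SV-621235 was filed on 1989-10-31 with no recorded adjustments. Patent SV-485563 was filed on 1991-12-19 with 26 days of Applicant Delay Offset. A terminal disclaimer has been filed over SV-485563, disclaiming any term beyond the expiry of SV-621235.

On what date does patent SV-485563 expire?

October 31, 2013

Natural term of SV-485563:
  Base: filing + 24 years → 19 December 2015.
  Applicant Delay Offset: −26 days → 23 November 2015.
Expiry of referenced patent SV-621235:
  Base: filing + 24 years → 31 October 2013.
Terminal disclaimer: SV-485563 expires on the earlier of 23 November 2015 and 31 October 2013.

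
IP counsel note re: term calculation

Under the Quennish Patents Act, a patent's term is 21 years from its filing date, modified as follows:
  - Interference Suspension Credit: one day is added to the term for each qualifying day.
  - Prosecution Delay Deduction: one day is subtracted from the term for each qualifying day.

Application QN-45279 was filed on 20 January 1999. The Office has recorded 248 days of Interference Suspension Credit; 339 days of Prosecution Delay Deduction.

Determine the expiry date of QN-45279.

2019-10-21

Base term: filing date + 21 years → 20 January 2020.
Interference Suspension Credit: +248 days → 24 September 2020.
Prosecution Delay Deduction: −339 days → 21 October 2019.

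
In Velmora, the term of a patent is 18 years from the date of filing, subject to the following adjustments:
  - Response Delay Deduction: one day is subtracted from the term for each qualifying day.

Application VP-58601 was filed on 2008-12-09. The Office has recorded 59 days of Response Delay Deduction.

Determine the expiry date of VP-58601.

October 11, 2026

Base term: filing date + 18 years → 9 December 2026.
Response Delay Deduction: −59 days → 11 October 2026.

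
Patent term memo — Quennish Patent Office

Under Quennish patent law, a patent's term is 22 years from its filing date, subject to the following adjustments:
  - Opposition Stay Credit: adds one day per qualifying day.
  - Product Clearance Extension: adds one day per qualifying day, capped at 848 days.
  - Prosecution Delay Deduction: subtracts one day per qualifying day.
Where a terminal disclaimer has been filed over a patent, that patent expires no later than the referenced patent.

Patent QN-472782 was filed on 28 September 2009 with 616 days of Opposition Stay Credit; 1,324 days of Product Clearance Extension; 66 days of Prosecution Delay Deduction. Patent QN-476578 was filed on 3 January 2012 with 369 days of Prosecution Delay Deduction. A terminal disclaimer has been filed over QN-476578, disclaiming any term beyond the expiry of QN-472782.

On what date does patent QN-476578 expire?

Natural term of QN-476578:
  Base: filing + 22 years → 3 January 2034.
  Prosecution Delay Deduction: −369 days → 30 December 2032.
Expiry of referenced patent QN-472782:
  Base: filing + 22 years → 28 September 2031.
  Opposition Stay Credit: +616 days → 5 June 2033.
  Product Clearance Extension: 1324 days claimed exceeds the 848-day cap, so +848 days → 1 October 2035.
  Prosecution Delay Deduction: −66 days → 27 July 2035.
Terminal disclaimer: QN-476578 expires on the earlier of 30 December 2032 and 27 July 2035.

December 30, 2032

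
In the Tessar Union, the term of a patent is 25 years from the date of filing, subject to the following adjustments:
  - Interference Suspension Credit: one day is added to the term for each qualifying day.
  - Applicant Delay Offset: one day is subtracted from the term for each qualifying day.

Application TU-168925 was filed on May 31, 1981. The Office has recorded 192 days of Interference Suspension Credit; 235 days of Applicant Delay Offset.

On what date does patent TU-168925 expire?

Base term: filing date + 25 years → 31 May 2006.
Interference Suspension Credit: +192 days → 9 December 2006.
Applicant Delay Offset: −235 days → 18 April 2006.

2006-04-18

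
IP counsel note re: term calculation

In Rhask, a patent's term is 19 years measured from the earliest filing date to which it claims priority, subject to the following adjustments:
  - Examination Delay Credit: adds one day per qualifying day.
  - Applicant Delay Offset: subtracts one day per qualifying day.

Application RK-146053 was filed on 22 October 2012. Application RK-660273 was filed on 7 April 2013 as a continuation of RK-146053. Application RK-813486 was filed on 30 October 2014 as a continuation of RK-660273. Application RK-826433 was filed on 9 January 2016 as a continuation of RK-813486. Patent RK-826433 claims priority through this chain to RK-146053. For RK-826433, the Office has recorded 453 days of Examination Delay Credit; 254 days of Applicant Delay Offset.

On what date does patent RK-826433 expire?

May 8, 2032

Earliest priority filing: 22 October 2012.
Base term: 22 October 2012 + 19 years → 22 October 2031.
Examination Delay Credit: +453 days → 17 January 2033.
Applicant Delay Offset: −254 days → 8 May 2032.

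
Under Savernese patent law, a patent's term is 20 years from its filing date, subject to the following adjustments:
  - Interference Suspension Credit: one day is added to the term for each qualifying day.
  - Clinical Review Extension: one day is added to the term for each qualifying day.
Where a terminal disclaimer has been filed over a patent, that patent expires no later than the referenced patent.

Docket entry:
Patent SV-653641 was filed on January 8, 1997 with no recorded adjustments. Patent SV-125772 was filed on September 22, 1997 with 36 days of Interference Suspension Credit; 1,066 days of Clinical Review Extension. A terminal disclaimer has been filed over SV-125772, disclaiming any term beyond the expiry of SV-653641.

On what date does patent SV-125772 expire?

2017-01-08

Natural term of SV-125772:
  Base: filing + 20 years → 22 September 2017.
  Interference Suspension Credit: +36 days → 28 October 2017.
  Clinical Review Extension: +1066 days → 28 September 2020.
Expiry of referenced patent SV-653641:
  Base: filing + 20 years → 8 January 2017.
Terminal disclaimer: SV-125772 expires on the earlier of 28 September 2020 and 8 January 2017.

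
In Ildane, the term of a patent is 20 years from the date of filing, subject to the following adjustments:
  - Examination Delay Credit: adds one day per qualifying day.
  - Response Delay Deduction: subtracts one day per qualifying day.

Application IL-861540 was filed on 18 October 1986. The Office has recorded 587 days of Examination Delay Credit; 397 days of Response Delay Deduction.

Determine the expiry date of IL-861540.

Base term: filing date + 20 years → 18 October 2006.
Examination Delay Credit: +587 days → 27 May 2008.
Response Delay Deduction: −397 days → 26 April 2007.

2007-04-26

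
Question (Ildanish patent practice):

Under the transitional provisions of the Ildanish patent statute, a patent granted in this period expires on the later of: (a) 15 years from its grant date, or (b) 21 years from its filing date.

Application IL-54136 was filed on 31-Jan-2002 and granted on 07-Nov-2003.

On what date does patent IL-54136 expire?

January 31, 2023

(a) grant + 15 years → 7 November 2018.
(b) filing + 21 years → 31 January 2023.
Later of the two: 31 January 2023.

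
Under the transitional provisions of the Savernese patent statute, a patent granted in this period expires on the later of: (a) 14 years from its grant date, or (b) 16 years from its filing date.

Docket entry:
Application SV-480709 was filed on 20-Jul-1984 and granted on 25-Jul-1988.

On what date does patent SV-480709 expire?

July 25, 2002

(a) grant + 14 years → 25 July 2002.
(b) filing + 16 years → 20 July 2000.
Later of the two: 25 July 2002.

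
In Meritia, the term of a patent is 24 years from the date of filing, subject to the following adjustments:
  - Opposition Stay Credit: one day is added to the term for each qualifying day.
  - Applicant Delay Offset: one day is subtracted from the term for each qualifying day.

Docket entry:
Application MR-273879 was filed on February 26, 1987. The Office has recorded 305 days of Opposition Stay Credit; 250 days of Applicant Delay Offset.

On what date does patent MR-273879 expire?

Base term: filing date + 24 years → 26 February 2011.
Opposition Stay Credit: +305 days → 28 December 2011.
Applicant Delay Offset: −250 days → 22 April 2011.

2011-04-22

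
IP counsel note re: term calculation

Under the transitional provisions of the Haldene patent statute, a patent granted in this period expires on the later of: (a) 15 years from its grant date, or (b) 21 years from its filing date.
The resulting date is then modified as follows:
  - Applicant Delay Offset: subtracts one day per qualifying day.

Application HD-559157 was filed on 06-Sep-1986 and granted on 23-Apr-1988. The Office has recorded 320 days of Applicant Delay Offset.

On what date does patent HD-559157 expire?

(a) grant + 15 years → 23 April 2003.
(b) filing + 21 years → 6 September 2007.
Later of the two: 6 September 2007.
Applicant Delay Offset: −320 days → 21 October 2006.

2006-10-21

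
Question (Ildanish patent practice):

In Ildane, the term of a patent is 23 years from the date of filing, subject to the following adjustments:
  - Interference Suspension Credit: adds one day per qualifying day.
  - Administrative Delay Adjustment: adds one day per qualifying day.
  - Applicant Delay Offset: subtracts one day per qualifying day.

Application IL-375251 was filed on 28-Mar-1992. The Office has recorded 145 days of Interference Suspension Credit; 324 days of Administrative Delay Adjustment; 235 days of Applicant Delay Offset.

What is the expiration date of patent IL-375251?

Base term: filing date + 23 years → 28 March 2015.
Interference Suspension Credit: +145 days → 20 August 2015.
Administrative Delay Adjustment: +324 days → 9 July 2016.
Applicant Delay Offset: −235 days → 17 November 2015.

November 17, 2015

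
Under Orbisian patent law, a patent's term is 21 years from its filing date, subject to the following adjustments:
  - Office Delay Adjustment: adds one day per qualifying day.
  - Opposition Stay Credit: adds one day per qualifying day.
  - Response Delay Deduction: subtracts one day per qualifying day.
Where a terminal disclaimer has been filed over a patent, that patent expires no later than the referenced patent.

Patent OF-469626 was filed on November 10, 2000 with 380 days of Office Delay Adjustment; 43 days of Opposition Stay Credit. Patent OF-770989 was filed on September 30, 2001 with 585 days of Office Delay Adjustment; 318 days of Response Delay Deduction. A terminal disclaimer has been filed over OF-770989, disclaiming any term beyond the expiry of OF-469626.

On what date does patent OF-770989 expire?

Natural term of OF-770989:
  Base: filing + 21 years → 30 September 2022.
  Office Delay Adjustment: +585 days → 7 May 2024.
  Response Delay Deduction: −318 days → 24 June 2023.
Expiry of referenced patent OF-469626:
  Base: filing + 21 years → 10 November 2021.
  Office Delay Adjustment: +380 days → 25 November 2022.
  Opposition Stay Credit: +43 days → 7 January 2023.
Terminal disclaimer: OF-770989 expires on the earlier of 24 June 2023 and 7 January 2023.

January 7, 2023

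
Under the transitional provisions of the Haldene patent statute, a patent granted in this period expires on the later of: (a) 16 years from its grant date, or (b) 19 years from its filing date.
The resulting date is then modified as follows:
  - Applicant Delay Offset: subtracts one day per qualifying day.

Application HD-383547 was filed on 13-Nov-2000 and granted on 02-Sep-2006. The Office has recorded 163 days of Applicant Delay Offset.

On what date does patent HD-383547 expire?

(a) grant + 16 years → 2 September 2022.
(b) filing + 19 years → 13 November 2019.
Later of the two: 2 September 2022.
Applicant Delay Offset: −163 days → 23 March 2022.

2022-03-23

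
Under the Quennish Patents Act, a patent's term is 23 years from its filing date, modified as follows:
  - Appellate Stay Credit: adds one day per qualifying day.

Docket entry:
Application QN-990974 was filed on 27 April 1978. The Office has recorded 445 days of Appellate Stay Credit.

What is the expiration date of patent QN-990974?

Base term: filing date + 23 years → 27 April 2001.
Appellate Stay Credit: +445 days → 16 July 2002.

July 16, 2002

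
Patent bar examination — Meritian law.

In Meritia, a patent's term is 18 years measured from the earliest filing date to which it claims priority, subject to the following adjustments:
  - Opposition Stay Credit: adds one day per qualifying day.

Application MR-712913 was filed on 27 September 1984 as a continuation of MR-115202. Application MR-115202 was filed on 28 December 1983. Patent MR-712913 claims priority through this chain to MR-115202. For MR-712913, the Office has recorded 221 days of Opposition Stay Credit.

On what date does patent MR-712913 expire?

2002-08-06

Earliest priority filing: 28 December 1983.
Base term: 28 December 1983 + 18 years → 28 December 2001.
Opposition Stay Credit: +221 days → 6 August 2002.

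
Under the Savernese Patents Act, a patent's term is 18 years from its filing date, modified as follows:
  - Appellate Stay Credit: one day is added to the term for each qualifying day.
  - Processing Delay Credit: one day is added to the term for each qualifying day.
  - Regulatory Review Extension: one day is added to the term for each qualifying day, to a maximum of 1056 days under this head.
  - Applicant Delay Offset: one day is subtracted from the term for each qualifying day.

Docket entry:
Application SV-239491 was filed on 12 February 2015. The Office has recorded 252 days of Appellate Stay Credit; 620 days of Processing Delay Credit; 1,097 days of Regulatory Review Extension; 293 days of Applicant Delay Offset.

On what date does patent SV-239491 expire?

Base term: filing date + 18 years → 12 February 2033.
Appellate Stay Credit: +252 days → 22 October 2033.
Processing Delay Credit: +620 days → 4 July 2035.
Regulatory Review Extension: 1097 days claimed exceeds the 1056-day cap, so +1056 days → 25 May 2038.
Applicant Delay Offset: −293 days → 5 August 2037.

2037-08-05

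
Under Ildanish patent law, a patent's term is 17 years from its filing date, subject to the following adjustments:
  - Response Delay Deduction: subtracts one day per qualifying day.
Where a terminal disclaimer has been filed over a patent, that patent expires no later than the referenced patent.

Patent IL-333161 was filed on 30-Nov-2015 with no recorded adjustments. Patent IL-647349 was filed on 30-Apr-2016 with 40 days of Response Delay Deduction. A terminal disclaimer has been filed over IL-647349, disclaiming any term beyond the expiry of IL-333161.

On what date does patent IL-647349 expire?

Natural term of IL-647349:
  Base: filing + 17 years → 30 April 2033.
  Response Delay Deduction: −40 days → 21 March 2033.
Expiry of referenced patent IL-333161:
  Base: filing + 17 years → 30 November 2032.
Terminal disclaimer: IL-647349 expires on the earlier of 21 March 2033 and 30 November 2032.

2032-11-30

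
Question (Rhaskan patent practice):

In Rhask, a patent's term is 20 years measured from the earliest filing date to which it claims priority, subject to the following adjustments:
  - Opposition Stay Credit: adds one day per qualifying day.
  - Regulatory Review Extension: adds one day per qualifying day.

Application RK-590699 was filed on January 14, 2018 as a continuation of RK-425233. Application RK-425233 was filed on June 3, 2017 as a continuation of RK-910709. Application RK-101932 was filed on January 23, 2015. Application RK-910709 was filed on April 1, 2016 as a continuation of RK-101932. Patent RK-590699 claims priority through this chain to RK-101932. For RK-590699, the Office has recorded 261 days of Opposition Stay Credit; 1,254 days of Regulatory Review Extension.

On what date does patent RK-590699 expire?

Earliest priority filing: 23 January 2015.
Base term: 23 January 2015 + 20 years → 23 January 2035.
Opposition Stay Credit: +261 days → 11 October 2035.
Regulatory Review Extension: +1254 days → 18 March 2039.

March 18, 2039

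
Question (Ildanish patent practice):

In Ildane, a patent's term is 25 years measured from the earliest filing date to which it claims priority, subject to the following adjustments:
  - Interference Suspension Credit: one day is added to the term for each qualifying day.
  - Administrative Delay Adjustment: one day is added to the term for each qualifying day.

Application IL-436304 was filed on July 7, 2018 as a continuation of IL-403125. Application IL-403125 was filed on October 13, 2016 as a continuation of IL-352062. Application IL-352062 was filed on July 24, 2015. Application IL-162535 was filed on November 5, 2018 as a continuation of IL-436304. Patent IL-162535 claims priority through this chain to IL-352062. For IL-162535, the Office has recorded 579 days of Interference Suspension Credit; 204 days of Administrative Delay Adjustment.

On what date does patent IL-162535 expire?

2042-09-15

Earliest priority filing: 24 July 2015.
Base term: 24 July 2015 + 25 years → 24 July 2040.
Interference Suspension Credit: +579 days → 23 February 2042.
Administrative Delay Adjustment: +204 days → 15 September 2042.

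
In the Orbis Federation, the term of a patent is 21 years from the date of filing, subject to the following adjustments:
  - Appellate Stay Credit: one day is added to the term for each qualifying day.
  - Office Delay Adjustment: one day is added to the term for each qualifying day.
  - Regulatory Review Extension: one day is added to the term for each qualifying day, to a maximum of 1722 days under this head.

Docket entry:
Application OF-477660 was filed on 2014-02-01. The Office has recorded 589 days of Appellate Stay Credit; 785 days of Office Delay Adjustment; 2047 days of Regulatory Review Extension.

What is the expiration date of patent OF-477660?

July 25, 2043

Base term: filing date + 21 years → 1 February 2035.
Appellate Stay Credit: +589 days → 12 September 2036.
Office Delay Adjustment: +785 days → 6 November 2038.
Regulatory Review Extension: 2047 days claimed exceeds the 1722-day cap, so +1722 days → 25 July 2043.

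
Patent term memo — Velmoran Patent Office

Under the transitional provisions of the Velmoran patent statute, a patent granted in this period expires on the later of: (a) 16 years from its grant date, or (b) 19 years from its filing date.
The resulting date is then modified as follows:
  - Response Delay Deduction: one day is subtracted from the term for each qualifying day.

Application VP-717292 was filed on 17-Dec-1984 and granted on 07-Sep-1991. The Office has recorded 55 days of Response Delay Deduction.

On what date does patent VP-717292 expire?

(a) grant + 16 years → 7 September 2007.
(b) filing + 19 years → 17 December 2003.
Later of the two: 7 September 2007.
Response Delay Deduction: −55 days → 14 July 2007.

2007-07-14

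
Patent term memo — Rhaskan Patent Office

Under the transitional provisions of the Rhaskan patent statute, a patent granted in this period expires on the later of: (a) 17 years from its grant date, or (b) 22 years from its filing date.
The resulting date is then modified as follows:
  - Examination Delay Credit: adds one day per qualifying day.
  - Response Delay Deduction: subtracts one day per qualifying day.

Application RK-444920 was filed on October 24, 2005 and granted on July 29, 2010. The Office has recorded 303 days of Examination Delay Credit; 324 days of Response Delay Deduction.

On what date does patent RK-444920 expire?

October 3, 2027

(a) grant + 17 years → 29 July 2027.
(b) filing + 22 years → 24 October 2027.
Later of the two: 24 October 2027.
Examination Delay Credit: +303 days → 22 August 2028.
Response Delay Deduction: −324 days → 3 October 2027.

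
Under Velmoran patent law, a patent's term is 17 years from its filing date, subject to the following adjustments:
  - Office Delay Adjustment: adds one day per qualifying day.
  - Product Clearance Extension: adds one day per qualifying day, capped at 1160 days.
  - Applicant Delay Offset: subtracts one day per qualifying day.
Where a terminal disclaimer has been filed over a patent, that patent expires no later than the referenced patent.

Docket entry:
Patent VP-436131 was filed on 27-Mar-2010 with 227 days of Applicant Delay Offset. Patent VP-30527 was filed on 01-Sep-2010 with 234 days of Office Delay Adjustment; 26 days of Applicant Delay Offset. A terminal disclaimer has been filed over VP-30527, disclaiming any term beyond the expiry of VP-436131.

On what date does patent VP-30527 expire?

August 12, 2026

Natural term of VP-30527:
  Base: filing + 17 years → 1 September 2027.
  Office Delay Adjustment: +234 days → 22 April 2028.
  Applicant Delay Offset: −26 days → 27 March 2028.
Expiry of referenced patent VP-436131:
  Base: filing + 17 years → 27 March 2027.
  Applicant Delay Offset: −227 days → 12 August 2026.
Terminal disclaimer: VP-30527 expires on the earlier of 27 March 2028 and 12 August 2026.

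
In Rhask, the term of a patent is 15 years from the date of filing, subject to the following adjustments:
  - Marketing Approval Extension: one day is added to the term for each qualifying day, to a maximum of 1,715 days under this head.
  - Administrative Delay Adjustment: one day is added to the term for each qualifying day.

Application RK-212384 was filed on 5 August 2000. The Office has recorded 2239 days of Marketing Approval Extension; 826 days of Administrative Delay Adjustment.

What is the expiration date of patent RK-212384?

Base term: filing date + 15 years → 5 August 2015.
Marketing Approval Extension: 2239 days claimed exceeds the 1715-day cap, so +1715 days → 15 April 2020.
Administrative Delay Adjustment: +826 days → 20 July 2022.

2022-07-20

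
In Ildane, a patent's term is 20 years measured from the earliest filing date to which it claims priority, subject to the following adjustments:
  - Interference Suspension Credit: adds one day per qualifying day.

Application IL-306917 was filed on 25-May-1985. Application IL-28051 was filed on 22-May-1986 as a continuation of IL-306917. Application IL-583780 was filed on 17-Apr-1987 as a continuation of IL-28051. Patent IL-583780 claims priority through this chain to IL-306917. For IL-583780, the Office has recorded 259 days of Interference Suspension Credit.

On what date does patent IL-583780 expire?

Earliest priority filing: 25 May 1985.
Base term: 25 May 1985 + 20 years → 25 May 2005.
Interference Suspension Credit: +259 days → 8 February 2006.

February 8, 2006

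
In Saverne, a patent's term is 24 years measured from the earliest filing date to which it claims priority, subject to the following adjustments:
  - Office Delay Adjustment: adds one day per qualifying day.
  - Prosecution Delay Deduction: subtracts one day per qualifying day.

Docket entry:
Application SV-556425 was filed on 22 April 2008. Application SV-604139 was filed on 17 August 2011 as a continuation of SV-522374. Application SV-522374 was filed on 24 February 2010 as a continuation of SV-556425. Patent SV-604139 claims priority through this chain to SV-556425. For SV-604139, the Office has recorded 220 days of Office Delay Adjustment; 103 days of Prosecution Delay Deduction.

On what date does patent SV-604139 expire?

Earliest priority filing: 22 April 2008.
Base term: 22 April 2008 + 24 years → 22 April 2032.
Office Delay Adjustment: +220 days → 28 November 2032.
Prosecution Delay Deduction: −103 days → 17 August 2032.

August 17, 2032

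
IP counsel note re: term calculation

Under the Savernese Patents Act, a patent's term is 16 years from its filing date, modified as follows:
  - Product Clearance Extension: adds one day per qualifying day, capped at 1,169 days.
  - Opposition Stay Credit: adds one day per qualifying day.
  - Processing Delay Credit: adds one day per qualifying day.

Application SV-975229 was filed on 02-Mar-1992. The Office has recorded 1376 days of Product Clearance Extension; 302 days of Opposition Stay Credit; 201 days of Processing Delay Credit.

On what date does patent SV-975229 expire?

September 29, 2012

Base term: filing date + 16 years → 2 March 2008.
Product Clearance Extension: 1376 days claimed exceeds the 1169-day cap, so +1169 days → 15 May 2011.
Opposition Stay Credit: +302 days → 12 March 2012.
Processing Delay Credit: +201 days → 29 September 2012.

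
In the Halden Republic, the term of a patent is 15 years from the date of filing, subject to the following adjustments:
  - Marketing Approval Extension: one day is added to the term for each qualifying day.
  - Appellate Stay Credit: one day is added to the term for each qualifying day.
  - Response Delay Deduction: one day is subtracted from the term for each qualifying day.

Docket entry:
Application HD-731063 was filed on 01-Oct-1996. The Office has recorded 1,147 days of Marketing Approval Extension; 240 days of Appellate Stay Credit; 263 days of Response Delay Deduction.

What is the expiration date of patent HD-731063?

Base term: filing date + 15 years → 1 October 2011.
Marketing Approval Extension: +1147 days → 21 November 2014.
Appellate Stay Credit: +240 days → 19 July 2015.
Response Delay Deduction: −263 days → 29 October 2014.

2014-10-29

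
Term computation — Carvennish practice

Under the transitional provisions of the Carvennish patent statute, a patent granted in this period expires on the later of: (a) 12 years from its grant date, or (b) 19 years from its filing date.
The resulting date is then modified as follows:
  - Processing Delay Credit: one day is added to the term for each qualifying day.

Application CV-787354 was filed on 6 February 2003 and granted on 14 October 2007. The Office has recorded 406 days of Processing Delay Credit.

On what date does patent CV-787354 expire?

March 19, 2023

(a) grant + 12 years → 14 October 2019.
(b) filing + 19 years → 6 February 2022.
Later of the two: 6 February 2022.
Processing Delay Credit: +406 days → 19 March 2023.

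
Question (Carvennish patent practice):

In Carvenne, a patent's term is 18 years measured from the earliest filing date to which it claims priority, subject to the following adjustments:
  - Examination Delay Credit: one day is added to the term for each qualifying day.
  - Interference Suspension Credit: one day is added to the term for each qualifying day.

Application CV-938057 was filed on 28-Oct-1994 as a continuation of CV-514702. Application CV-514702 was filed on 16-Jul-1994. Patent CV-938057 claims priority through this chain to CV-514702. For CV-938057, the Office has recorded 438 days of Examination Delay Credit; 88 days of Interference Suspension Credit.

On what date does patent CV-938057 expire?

Earliest priority filing: 16 July 1994.
Base term: 16 July 1994 + 18 years → 16 July 2012.
Examination Delay Credit: +438 days → 27 September 2013.
Interference Suspension Credit: +88 days → 24 December 2013.

2013-12-24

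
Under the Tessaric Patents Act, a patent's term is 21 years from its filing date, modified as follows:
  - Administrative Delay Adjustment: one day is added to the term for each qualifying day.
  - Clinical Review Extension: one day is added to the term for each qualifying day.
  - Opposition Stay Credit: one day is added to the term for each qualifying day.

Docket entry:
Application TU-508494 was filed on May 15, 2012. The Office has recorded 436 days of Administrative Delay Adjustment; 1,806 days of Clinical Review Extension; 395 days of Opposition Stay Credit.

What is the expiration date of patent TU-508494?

August 3, 2040

Base term: filing date + 21 years → 15 May 2033.
Administrative Delay Adjustment: +436 days → 25 July 2034.
Clinical Review Extension: +1806 days → 5 July 2039.
Opposition Stay Credit: +395 days → 3 August 2040.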